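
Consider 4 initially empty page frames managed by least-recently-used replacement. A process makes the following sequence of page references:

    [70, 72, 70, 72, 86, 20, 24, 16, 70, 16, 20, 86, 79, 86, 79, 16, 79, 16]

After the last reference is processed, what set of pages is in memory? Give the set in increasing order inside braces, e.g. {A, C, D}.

{16, 20, 79, 86}

70 -> fault, frames (70)
72 -> fault, frames (70 72)
70 -> hit
72 -> hit
86 -> fault, frames (70 72 86)
20 -> fault, frames (70 72 86 20)
24 -> fault, evict 70, frames (72 86 20 24)
16 -> fault, evict 72, frames (86 20 24 16)
70 -> fault, evict 86, frames (20 24 16 70)
16 -> hit
20 -> hit
86 -> fault, evict 24, frames (70 16 20 86)
79 -> fault, evict 70, frames (16 20 86 79)
86 -> hit
79 -> hit
16 -> hit
79 -> hit
16 -> hit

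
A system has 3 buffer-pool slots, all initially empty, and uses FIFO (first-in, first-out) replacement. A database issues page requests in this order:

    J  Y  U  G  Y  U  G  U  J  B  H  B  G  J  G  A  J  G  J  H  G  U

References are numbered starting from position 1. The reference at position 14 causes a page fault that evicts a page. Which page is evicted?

B

pos 1: J: miss, frames (J)
pos 2: Y: miss, frames (J Y)
pos 3: U: miss, frames (J Y U)
pos 4: G: miss, evict J, frames (Y U G)
pos 5: Y: hit
pos 6: U: hit
pos 7: G: hit
pos 8: U: hit
pos 9: J: miss, evict Y, frames (U G J)
pos 10: B: miss, evict U, frames (G J B)
pos 11: H: miss, evict G, frames (J B H)
pos 12: B: hit
pos 13: G: miss, evict J, frames (B H G)
pos 14: J: miss, evict B, frames (H G J)
At position 14, page B is evicted.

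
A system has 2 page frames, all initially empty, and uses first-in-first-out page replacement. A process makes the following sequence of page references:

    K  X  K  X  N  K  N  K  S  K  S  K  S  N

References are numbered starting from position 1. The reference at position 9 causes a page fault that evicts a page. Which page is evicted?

N

pos 1: K -> miss, frames (K)
pos 2: X -> miss, frames (K X)
pos 3: K -> hit
pos 4: X -> hit
pos 5: N -> miss, evict K, frames (X N)
pos 6: K -> miss, evict X, frames (N K)
pos 7: N -> hit
pos 8: K -> hit
pos 9: S -> miss, evict N, frames (K S)
At position 9, page N is evicted.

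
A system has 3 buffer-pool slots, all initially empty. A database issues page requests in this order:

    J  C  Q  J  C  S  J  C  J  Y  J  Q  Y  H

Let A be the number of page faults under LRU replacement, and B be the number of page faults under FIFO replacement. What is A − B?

Under LRU: F F F . . F . . . F . F . F → 7 faults.
Under FIFO: F F F . . F F F . F . F . F → 9 faults.
A − B = 7 − 9 = -2.

-2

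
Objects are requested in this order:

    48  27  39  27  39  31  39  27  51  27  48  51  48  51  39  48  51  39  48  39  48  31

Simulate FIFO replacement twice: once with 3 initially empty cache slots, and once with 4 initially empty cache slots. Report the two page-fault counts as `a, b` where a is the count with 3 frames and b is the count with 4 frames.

10, 6

3 frames: F F F . . F . . F F F . . . F . F . . . . F → 10 faults.
4 frames: F F F . . F . . F . F . . . . . . . . . . . → 6 faults.
6 < 10: adding a frame reduced faults, as is typical.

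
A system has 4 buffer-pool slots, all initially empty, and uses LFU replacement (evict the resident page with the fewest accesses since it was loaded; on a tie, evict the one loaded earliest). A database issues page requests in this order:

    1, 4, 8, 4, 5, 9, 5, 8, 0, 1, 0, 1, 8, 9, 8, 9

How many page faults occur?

10

1: fault, frames {1}
4: fault, frames {1,4}
8: fault, frames {1,4,8}
4: hit
5: fault, frames {1,4,8,5}
9: fault, evict 1, frames {4,8,5,9}
5: hit
8: hit
0: fault, evict 9, frames {4,8,5,0}
1: fault, evict 0, frames {4,8,5,1}
0: fault, evict 1, frames {4,8,5,0}
1: fault, evict 0, frames {4,8,5,1}
8: hit
9: fault, evict 1, frames {4,8,5,9}
8: hit
9: hit
Page faults: 10.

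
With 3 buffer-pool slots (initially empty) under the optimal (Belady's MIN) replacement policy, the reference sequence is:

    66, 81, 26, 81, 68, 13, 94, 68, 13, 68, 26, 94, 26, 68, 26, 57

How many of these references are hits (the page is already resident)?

8

66 -> fault, frames {66}
81 -> fault, frames {66,81}
26 -> fault, frames {66,81,26}
81 -> hit
68 -> fault, evict 81, frames {66,26,68}
13 -> fault, evict 66, frames {26,68,13}
94 -> fault, evict 26, frames {68,13,94}
68 -> hit
13 -> hit
68 -> hit
26 -> fault, evict 13, frames {68,94,26}
94 -> hit
26 -> hit
68 -> hit
26 -> hit
57 -> fault, evict 26, frames {68,94,57}
Hits: 8.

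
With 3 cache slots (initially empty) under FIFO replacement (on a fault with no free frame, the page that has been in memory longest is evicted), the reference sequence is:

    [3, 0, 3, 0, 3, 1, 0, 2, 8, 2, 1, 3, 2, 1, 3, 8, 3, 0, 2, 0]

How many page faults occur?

3 -> fault, frames (3)
0 -> fault, frames (3 0)
3 -> hit
0 -> hit
3 -> hit
1 -> fault, frames (3 0 1)
0 -> hit
2 -> fault, evict 3, frames (0 1 2)
8 -> fault, evict 0, frames (1 2 8)
2 -> hit
1 -> hit
3 -> fault, evict 1, frames (2 8 3)
2 -> hit
1 -> fault, evict 2, frames (8 3 1)
3 -> hit
8 -> hit
3 -> hit
0 -> fault, evict 8, frames (3 1 0)
2 -> fault, evict 3, frames (1 0 2)
0 -> hit
Page faults: 9.

9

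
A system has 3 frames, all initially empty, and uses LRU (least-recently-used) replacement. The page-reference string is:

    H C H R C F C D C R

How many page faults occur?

6

H: miss, frames (H)
C: miss, frames (H C)
H: hit
R: miss, frames (C H R)
C: hit
F: miss, evict H, frames (R C F)
C: hit
D: miss, evict R, frames (F C D)
C: hit
R: miss, evict F, frames (D C R)
Page faults: 6.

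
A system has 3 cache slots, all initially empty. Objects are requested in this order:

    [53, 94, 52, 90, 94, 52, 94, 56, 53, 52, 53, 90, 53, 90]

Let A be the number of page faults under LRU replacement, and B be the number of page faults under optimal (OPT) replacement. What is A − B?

Under LRU: F F F F . . . F F F . F . . → 8 faults.
Under OPT: F F F F . . . F F . . . . . → 6 faults.
A − B = 8 − 6 = 2.

2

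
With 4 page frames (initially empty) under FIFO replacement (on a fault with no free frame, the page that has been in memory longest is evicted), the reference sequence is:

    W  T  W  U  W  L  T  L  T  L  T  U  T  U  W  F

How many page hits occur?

W → fault, frames (W)
T → fault, frames (W T)
W → hit
U → fault, frames (W T U)
W → hit
L → fault, frames (W T U L)
T → hit
L → hit
T → hit
L → hit
T → hit
U → hit
T → hit
U → hit
W → hit
F → fault, evict W, frames (T U L F)
Hits: 11.

11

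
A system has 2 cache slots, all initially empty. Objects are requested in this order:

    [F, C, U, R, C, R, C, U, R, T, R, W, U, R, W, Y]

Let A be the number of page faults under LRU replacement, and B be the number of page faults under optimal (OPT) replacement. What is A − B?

Under LRU: F F F F F . . F F F . F F F F F → 13 faults.
Under OPT: F F F F . . . F . F . F F . F F → 10 faults.
A − B = 13 − 10 = 3.

3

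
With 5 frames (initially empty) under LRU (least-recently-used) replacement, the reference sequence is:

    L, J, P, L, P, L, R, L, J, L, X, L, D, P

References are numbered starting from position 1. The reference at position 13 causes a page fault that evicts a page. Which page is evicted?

pos 1: L → fault, frames {L}
pos 2: J → fault, frames {L,J}
pos 3: P → fault, frames {L,J,P}
pos 4: L → hit
pos 5: P → hit
pos 6: L → hit
pos 7: R → fault, frames {J,P,L,R}
pos 8: L → hit
pos 9: J → hit
pos 10: L → hit
pos 11: X → fault, frames {P,R,J,L,X}
pos 12: L → hit
pos 13: D → fault, evict P, frames {R,J,X,L,D}
At position 13, page P is evicted.

P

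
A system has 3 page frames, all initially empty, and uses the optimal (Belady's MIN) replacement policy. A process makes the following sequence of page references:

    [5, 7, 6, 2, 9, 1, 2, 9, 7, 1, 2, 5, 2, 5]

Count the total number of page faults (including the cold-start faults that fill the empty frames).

5 -> fault, frames {5}
7 -> fault, frames {5,7}
6 -> fault, frames {5,7,6}
2 -> fault, evict 6, frames {5,7,2}
9 -> fault, evict 5, frames {7,2,9}
1 -> fault, evict 7, frames {2,9,1}
2 -> hit
9 -> hit
7 -> fault, evict 9, frames {2,1,7}
1 -> hit
2 -> hit
5 -> fault, evict 7, frames {2,1,5}
2 -> hit
5 -> hit
Page faults: 8.

8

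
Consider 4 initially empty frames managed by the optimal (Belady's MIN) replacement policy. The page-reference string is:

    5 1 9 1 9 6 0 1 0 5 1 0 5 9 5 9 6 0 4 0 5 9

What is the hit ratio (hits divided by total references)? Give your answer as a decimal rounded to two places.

0.68

5 -> miss, frames (5)
1 -> miss, frames (5 1)
9 -> miss, frames (5 1 9)
1 -> hit
9 -> hit
6 -> miss, frames (5 1 9 6)
0 -> miss, evict 6, frames (5 1 9 0)
1 -> hit
0 -> hit
5 -> hit
1 -> hit
0 -> hit
5 -> hit
9 -> hit
5 -> hit
9 -> hit
6 -> miss, evict 1, frames (5 9 0 6)
0 -> hit
4 -> miss, evict 6, frames (5 9 0 4)
0 -> hit
5 -> hit
9 -> hit
Hits: 15 of 22 references → 15/22 = 0.6818.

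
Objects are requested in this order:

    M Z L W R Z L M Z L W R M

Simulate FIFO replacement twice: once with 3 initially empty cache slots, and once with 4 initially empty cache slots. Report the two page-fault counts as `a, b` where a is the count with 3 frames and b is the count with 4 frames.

3 frames: F F F F F F F F . . F F . → 10 faults.
4 frames: F F F F F . . F F F F F F → 11 faults.
11 > 10: adding a frame increased faults — Belady's anomaly.

10, 11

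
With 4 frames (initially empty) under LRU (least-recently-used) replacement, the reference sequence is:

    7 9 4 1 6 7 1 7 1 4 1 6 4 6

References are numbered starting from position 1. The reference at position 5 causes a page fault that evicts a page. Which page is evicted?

pos 1: 7 -> miss, frames (7)
pos 2: 9 -> miss, frames (7 9)
pos 3: 4 -> miss, frames (7 9 4)
pos 4: 1 -> miss, frames (7 9 4 1)
pos 5: 6 -> miss, evict 7, frames (9 4 1 6)
At position 5, page 7 is evicted.

7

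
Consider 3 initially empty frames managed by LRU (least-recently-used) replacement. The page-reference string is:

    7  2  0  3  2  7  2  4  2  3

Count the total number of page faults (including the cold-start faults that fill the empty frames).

7 -> fault, frames [7]
2 -> fault, frames [7, 2]
0 -> fault, frames [7, 2, 0]
3 -> fault, evict 7, frames [2, 0, 3]
2 -> hit
7 -> fault, evict 0, frames [3, 2, 7]
2 -> hit
4 -> fault, evict 3, frames [7, 2, 4]
2 -> hit
3 -> fault, evict 7, frames [4, 2, 3]
Page faults: 7.

7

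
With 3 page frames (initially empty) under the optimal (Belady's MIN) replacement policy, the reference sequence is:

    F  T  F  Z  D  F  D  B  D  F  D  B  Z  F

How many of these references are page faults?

6

F -> fault, frames [F]
T -> fault, frames [F, T]
F -> hit
Z -> fault, frames [F, T, Z]
D -> fault, evict T, frames [F, Z, D]
F -> hit
D -> hit
B -> fault, evict Z, frames [F, D, B]
D -> hit
F -> hit
D -> hit
B -> hit
Z -> fault, evict B, frames [F, D, Z]
F -> hit
Page faults: 6.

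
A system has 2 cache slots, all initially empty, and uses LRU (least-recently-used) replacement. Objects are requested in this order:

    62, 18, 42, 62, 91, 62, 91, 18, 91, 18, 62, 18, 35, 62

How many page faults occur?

62 → fault, frames {62}
18 → fault, frames {62,18}
42 → fault, evict 62, frames {18,42}
62 → fault, evict 18, frames {42,62}
91 → fault, evict 42, frames {62,91}
62 → hit
91 → hit
18 → fault, evict 62, frames {91,18}
91 → hit
18 → hit
62 → fault, evict 91, frames {18,62}
18 → hit
35 → fault, evict 62, frames {18,35}
62 → fault, evict 18, frames {35,62}
Page faults: 9.

9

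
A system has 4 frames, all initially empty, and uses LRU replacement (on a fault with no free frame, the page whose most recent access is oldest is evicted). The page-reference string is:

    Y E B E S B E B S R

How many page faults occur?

5

Y → miss, frames {Y}
E → miss, frames {Y,E}
B → miss, frames {Y,E,B}
E → hit
S → miss, frames {Y,B,E,S}
B → hit
E → hit
B → hit
S → hit
R → miss, evict Y, frames {E,B,S,R}
Page faults: 5.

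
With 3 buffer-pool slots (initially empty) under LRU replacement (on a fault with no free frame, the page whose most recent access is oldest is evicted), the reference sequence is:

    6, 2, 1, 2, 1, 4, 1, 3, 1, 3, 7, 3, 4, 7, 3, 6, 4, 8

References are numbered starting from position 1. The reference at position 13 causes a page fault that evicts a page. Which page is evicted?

1

pos 1: 6: fault, frames (6)
pos 2: 2: fault, frames (6 2)
pos 3: 1: fault, frames (6 2 1)
pos 4: 2: hit
pos 5: 1: hit
pos 6: 4: fault, evict 6, frames (2 1 4)
pos 7: 1: hit
pos 8: 3: fault, evict 2, frames (4 1 3)
pos 9: 1: hit
pos 10: 3: hit
pos 11: 7: fault, evict 4, frames (1 3 7)
pos 12: 3: hit
pos 13: 4: fault, evict 1, frames (7 3 4)
At position 13, page 1 is evicted.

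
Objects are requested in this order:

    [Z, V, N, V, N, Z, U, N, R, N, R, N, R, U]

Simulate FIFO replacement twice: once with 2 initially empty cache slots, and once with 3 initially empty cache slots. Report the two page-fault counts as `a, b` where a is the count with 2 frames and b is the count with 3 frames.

2 frames: F F F . . F F F F . . . . F → 8 faults.
3 frames: F F F . . . F . F . . . . . → 5 faults.
5 < 8: adding a frame reduced faults, as is typical.

8, 5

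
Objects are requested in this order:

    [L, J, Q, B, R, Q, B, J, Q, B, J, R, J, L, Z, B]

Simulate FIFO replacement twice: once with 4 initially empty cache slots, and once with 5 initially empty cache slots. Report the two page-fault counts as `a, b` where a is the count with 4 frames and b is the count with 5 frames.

7, 6

4 frames: F F F F F . . . . . . . . F F . → 7 faults.
5 frames: F F F F F . . . . . . . . . F . → 6 faults.
6 < 7: adding a frame reduced faults, as is typical.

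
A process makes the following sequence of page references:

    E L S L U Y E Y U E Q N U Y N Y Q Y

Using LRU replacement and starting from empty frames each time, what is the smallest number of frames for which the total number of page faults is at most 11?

3

f=1: 18 faults
f=2: 14 faults
f=3: 11 faults
f=4: 9 faults
f=5: 7 faults
f=6: 7 faults
f=7: 7 faults
Smallest f with faults ≤ 11 is 3.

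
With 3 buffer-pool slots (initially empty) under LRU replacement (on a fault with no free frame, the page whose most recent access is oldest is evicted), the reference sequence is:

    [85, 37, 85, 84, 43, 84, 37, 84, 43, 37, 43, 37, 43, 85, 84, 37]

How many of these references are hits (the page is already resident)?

85: fault, frames [85]
37: fault, frames [85, 37]
85: hit
84: fault, frames [37, 85, 84]
43: fault, evict 37, frames [85, 84, 43]
84: hit
37: fault, evict 85, frames [43, 84, 37]
84: hit
43: hit
37: hit
43: hit
37: hit
43: hit
85: fault, evict 84, frames [37, 43, 85]
84: fault, evict 37, frames [43, 85, 84]
37: fault, evict 43, frames [85, 84, 37]
Hits: 8.

8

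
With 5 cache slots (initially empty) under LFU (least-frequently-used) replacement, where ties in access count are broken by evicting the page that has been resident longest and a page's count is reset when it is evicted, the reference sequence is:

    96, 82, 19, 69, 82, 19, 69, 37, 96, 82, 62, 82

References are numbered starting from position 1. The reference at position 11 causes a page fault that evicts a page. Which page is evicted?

37

pos 1: 96: fault, frames (96)
pos 2: 82: fault, frames (96 82)
pos 3: 19: fault, frames (96 82 19)
pos 4: 69: fault, frames (96 82 19 69)
pos 5: 82: hit
pos 6: 19: hit
pos 7: 69: hit
pos 8: 37: fault, frames (96 82 19 69 37)
pos 9: 96: hit
pos 10: 82: hit
pos 11: 62: fault, evict 37, frames (96 82 19 69 62)
At position 11, page 37 is evicted.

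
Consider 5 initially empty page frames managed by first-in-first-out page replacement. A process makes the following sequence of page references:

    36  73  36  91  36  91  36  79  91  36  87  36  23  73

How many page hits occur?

8

36: fault, frames [36]
73: fault, frames [36, 73]
36: hit
91: fault, frames [36, 73, 91]
36: hit
91: hit
36: hit
79: fault, frames [36, 73, 91, 79]
91: hit
36: hit
87: fault, frames [36, 73, 91, 79, 87]
36: hit
23: fault, evict 36, frames [73, 91, 79, 87, 23]
73: hit
Hits: 8.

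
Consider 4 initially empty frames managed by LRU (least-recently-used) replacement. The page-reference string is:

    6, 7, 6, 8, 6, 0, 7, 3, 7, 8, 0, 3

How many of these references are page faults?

6 → fault, frames [6]
7 → fault, frames [6, 7]
6 → hit
8 → fault, frames [7, 6, 8]
6 → hit
0 → fault, frames [7, 8, 6, 0]
7 → hit
3 → fault, evict 8, frames [6, 0, 7, 3]
7 → hit
8 → fault, evict 6, frames [0, 3, 7, 8]
0 → hit
3 → hit
Page faults: 6.

6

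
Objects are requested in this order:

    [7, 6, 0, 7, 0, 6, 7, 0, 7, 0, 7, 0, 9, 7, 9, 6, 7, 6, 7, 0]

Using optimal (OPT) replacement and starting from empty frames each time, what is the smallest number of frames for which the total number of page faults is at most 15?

2

f=1: 20 faults
f=2: 8 faults
f=3: 5 faults
f=4: 4 faults
Smallest f with faults ≤ 15 is 2.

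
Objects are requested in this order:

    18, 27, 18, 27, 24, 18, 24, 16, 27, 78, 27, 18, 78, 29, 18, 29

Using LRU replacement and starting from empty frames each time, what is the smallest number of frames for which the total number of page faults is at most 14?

f=1: 16 faults
f=2: 11 faults
f=3: 8 faults
f=4: 7 faults
f=5: 6 faults
f=6: 6 faults
Smallest f with faults ≤ 14 is 2.

2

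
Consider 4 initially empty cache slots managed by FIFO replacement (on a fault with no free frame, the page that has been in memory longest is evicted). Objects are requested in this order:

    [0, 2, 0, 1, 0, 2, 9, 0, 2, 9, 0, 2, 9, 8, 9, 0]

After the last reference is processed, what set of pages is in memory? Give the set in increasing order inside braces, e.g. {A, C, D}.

0: fault, frames (0)
2: fault, frames (0 2)
0: hit
1: fault, frames (0 2 1)
0: hit
2: hit
9: fault, frames (0 2 1 9)
0: hit
2: hit
9: hit
0: hit
2: hit
9: hit
8: fault, evict 0, frames (2 1 9 8)
9: hit
0: fault, evict 2, frames (1 9 8 0)

{0, 1, 8, 9}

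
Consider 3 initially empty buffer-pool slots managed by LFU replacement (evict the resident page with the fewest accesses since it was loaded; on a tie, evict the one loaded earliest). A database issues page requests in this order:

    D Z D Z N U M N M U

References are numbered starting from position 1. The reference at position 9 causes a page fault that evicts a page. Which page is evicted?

pos 1: D → fault, frames [D]
pos 2: Z → fault, frames [D, Z]
pos 3: D → hit
pos 4: Z → hit
pos 5: N → fault, frames [D, Z, N]
pos 6: U → fault, evict N, frames [D, Z, U]
pos 7: M → fault, evict U, frames [D, Z, M]
pos 8: N → fault, evict M, frames [D, Z, N]
pos 9: M → fault, evict N, frames [D, Z, M]
At position 9, page N is evicted.

N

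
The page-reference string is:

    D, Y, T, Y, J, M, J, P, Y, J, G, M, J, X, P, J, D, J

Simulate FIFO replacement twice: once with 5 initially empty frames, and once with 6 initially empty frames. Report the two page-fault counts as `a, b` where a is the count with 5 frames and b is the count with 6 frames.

5 frames: F F F . F F . F . . F . . F . . F F → 10 faults.
6 frames: F F F . F F . F . . F . . F . . F . → 9 faults.
9 < 10: adding a frame reduced faults, as is typical.

10, 9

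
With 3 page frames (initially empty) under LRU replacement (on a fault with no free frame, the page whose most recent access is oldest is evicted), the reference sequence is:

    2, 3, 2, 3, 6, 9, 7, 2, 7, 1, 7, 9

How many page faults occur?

8

2 → fault, frames (2)
3 → fault, frames (2 3)
2 → hit
3 → hit
6 → fault, frames (2 3 6)
9 → fault, evict 2, frames (3 6 9)
7 → fault, evict 3, frames (6 9 7)
2 → fault, evict 6, frames (9 7 2)
7 → hit
1 → fault, evict 9, frames (2 7 1)
7 → hit
9 → fault, evict 2, frames (1 7 9)
Page faults: 8.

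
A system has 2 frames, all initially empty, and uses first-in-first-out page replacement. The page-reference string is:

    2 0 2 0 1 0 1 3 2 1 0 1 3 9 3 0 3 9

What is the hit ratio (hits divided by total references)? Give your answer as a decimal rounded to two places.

2 → fault, frames {2}
0 → fault, frames {2,0}
2 → hit
0 → hit
1 → fault, evict 2, frames {0,1}
0 → hit
1 → hit
3 → fault, evict 0, frames {1,3}
2 → fault, evict 1, frames {3,2}
1 → fault, evict 3, frames {2,1}
0 → fault, evict 2, frames {1,0}
1 → hit
3 → fault, evict 1, frames {0,3}
9 → fault, evict 0, frames {3,9}
3 → hit
0 → fault, evict 3, frames {9,0}
3 → fault, evict 9, frames {0,3}
9 → fault, evict 0, frames {3,9}
Hits: 6 of 18 references → 6/18 = 0.3333.

0.33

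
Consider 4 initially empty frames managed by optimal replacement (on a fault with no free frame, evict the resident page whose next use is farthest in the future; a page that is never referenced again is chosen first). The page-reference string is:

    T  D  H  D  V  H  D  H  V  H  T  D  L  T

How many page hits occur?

9

T → miss, frames (T)
D → miss, frames (T D)
H → miss, frames (T D H)
D → hit
V → miss, frames (T D H V)
H → hit
D → hit
H → hit
V → hit
H → hit
T → hit
D → hit
L → miss, evict V, frames (T D H L)
T → hit
Hits: 9.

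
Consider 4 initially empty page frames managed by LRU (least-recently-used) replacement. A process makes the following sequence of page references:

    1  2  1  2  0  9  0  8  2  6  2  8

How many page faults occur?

6

1 -> miss, frames {1}
2 -> miss, frames {1,2}
1 -> hit
2 -> hit
0 -> miss, frames {1,2,0}
9 -> miss, frames {1,2,0,9}
0 -> hit
8 -> miss, evict 1, frames {2,9,0,8}
2 -> hit
6 -> miss, evict 9, frames {0,8,2,6}
2 -> hit
8 -> hit
Page faults: 6.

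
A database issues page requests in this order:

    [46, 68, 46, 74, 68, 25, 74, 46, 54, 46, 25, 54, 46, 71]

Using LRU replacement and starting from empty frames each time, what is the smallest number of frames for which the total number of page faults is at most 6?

f=1: 14 faults
f=2: 12 faults
f=3: 8 faults
f=4: 6 faults
f=5: 6 faults
f=6: 6 faults
Smallest f with faults ≤ 6 is 4.

4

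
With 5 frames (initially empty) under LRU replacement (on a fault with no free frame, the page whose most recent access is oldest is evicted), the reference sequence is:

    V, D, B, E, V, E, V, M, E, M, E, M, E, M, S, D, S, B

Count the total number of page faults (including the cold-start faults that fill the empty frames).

V: fault, frames [V]
D: fault, frames [V, D]
B: fault, frames [V, D, B]
E: fault, frames [V, D, B, E]
V: hit
E: hit
V: hit
M: fault, frames [D, B, E, V, M]
E: hit
M: hit
E: hit
M: hit
E: hit
M: hit
S: fault, evict D, frames [B, V, E, M, S]
D: fault, evict B, frames [V, E, M, S, D]
S: hit
B: fault, evict V, frames [E, M, D, S, B]
Page faults: 8.

8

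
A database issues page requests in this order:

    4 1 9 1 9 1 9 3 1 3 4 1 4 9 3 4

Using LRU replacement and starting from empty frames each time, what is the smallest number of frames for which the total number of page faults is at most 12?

f=1: 16 faults
f=2: 10 faults
f=3: 7 faults
f=4: 4 faults
Smallest f with faults ≤ 12 is 2.

2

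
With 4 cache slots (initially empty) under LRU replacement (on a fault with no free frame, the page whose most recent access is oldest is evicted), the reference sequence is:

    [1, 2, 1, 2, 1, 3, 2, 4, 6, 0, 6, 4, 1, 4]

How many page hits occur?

7

1 → fault, frames (1)
2 → fault, frames (1 2)
1 → hit
2 → hit
1 → hit
3 → fault, frames (2 1 3)
2 → hit
4 → fault, frames (1 3 2 4)
6 → fault, evict 1, frames (3 2 4 6)
0 → fault, evict 3, frames (2 4 6 0)
6 → hit
4 → hit
1 → fault, evict 2, frames (0 6 4 1)
4 → hit
Hits: 7.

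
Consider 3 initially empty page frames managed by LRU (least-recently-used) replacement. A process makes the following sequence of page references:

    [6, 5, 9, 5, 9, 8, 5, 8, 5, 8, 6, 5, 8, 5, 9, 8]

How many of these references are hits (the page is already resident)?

6: fault, frames {6}
5: fault, frames {6,5}
9: fault, frames {6,5,9}
5: hit
9: hit
8: fault, evict 6, frames {5,9,8}
5: hit
8: hit
5: hit
8: hit
6: fault, evict 9, frames {5,8,6}
5: hit
8: hit
5: hit
9: fault, evict 6, frames {8,5,9}
8: hit
Hits: 10.

10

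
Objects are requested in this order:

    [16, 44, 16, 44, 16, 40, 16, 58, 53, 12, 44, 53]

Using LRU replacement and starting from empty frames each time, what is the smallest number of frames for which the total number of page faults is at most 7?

f=1: 12 faults
f=2: 8 faults
f=3: 7 faults
f=4: 7 faults
f=5: 7 faults
f=6: 6 faults
Smallest f with faults ≤ 7 is 3.

3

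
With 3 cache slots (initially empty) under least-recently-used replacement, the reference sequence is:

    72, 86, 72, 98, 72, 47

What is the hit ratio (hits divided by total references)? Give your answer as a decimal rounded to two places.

72 -> miss, frames (72)
86 -> miss, frames (72 86)
72 -> hit
98 -> miss, frames (86 72 98)
72 -> hit
47 -> miss, evict 86, frames (98 72 47)
Hits: 2 of 6 references → 2/6 = 0.3333.

0.33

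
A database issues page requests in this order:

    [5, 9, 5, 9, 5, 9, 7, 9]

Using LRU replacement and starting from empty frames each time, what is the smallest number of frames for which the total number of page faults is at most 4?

f=1: 8 faults
f=2: 3 faults
f=3: 3 faults
Smallest f with faults ≤ 4 is 2.

2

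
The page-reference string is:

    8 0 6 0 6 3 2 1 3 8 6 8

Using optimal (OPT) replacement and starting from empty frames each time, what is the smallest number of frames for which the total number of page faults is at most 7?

3

f=1: 12 faults
f=2: 8 faults
f=3: 7 faults
f=4: 6 faults
f=5: 6 faults
f=6: 6 faults
Smallest f with faults ≤ 7 is 3.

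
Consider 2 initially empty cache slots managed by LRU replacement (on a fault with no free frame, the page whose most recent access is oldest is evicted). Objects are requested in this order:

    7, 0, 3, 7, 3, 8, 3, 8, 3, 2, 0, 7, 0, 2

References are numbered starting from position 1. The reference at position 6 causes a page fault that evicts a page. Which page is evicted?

7

pos 1: 7 → miss, frames (7)
pos 2: 0 → miss, frames (7 0)
pos 3: 3 → miss, evict 7, frames (0 3)
pos 4: 7 → miss, evict 0, frames (3 7)
pos 5: 3 → hit
pos 6: 8 → miss, evict 7, frames (3 8)
At position 6, page 7 is evicted.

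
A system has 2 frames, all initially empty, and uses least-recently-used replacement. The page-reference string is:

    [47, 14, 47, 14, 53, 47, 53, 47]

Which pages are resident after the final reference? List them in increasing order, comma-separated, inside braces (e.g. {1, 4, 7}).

47 → miss, frames (47)
14 → miss, frames (47 14)
47 → hit
14 → hit
53 → miss, evict 47, frames (14 53)
47 → miss, evict 14, frames (53 47)
53 → hit
47 → hit

{47, 53}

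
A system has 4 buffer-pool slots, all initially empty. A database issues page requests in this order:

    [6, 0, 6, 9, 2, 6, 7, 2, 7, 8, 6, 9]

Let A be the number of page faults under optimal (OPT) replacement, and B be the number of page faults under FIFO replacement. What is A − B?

-2

Under OPT: F F . F F . F . . F . . → 6 faults.
Under FIFO: F F . F F . F . . F F F → 8 faults.
A − B = 6 − 8 = -2.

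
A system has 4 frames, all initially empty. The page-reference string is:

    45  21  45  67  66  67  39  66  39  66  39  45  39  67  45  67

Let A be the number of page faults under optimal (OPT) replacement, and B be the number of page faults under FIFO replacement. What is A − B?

-1

Under OPT: F F . F F . F . . . . . . . . . → 5 faults.
Under FIFO: F F . F F . F . . . . F . . . . → 6 faults.
A − B = 5 − 6 = -1.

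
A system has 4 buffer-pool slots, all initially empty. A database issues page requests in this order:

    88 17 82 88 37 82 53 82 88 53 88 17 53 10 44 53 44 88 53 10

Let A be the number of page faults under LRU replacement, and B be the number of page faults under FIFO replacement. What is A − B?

Under LRU: F F F . F . F . . . . F . F F . . F . . → 9 faults.
Under FIFO: F F F . F . F . F . . F . F F F . F . . → 11 faults.
A − B = 9 − 11 = -2.

-2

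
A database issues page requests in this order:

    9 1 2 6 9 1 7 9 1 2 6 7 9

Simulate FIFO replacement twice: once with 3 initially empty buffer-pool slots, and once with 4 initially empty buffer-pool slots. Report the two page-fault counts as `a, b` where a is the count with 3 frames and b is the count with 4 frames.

3 frames: F F F F F F F . . F F . F → 10 faults.
4 frames: F F F F . . F F F F F F F → 11 faults.
11 > 10: adding a frame increased faults — Belady's anomaly.

10, 11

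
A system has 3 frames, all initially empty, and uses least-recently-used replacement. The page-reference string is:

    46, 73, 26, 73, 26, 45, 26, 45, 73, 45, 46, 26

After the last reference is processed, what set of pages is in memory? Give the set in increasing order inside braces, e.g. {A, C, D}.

{26, 45, 46}

46: fault, frames {46}
73: fault, frames {46,73}
26: fault, frames {46,73,26}
73: hit
26: hit
45: fault, evict 46, frames {73,26,45}
26: hit
45: hit
73: hit
45: hit
46: fault, evict 26, frames {73,45,46}
26: fault, evict 73, frames {45,46,26}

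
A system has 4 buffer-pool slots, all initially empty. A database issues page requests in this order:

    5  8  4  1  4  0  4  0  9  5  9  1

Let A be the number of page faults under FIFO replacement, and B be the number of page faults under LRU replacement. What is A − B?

-1

Under FIFO: F F F F . F . . F F . . → 7 faults.
Under LRU: F F F F . F . . F F . F → 8 faults.
A − B = 7 − 8 = -1.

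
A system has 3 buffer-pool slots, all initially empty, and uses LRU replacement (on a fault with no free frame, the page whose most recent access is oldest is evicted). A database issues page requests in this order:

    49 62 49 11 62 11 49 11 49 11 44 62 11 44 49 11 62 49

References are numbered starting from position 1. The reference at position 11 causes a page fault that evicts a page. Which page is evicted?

62

pos 1: 49: miss, frames [49]
pos 2: 62: miss, frames [49, 62]
pos 3: 49: hit
pos 4: 11: miss, frames [62, 49, 11]
pos 5: 62: hit
pos 6: 11: hit
pos 7: 49: hit
pos 8: 11: hit
pos 9: 49: hit
pos 10: 11: hit
pos 11: 44: miss, evict 62, frames [49, 11, 44]
At position 11, page 62 is evicted.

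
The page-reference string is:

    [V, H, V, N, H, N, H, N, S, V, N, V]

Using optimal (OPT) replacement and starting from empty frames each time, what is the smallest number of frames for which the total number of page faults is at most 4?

3

f=1: 12 faults
f=2: 5 faults
f=3: 4 faults
f=4: 4 faults
Smallest f with faults ≤ 4 is 3.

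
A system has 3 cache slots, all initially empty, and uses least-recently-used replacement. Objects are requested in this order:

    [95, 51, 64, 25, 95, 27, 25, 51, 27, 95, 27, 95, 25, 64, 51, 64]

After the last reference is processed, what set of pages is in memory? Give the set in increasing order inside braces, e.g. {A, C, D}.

{25, 51, 64}

95 -> fault, frames (95)
51 -> fault, frames (95 51)
64 -> fault, frames (95 51 64)
25 -> fault, evict 95, frames (51 64 25)
95 -> fault, evict 51, frames (64 25 95)
27 -> fault, evict 64, frames (25 95 27)
25 -> hit
51 -> fault, evict 95, frames (27 25 51)
27 -> hit
95 -> fault, evict 25, frames (51 27 95)
27 -> hit
95 -> hit
25 -> fault, evict 51, frames (27 95 25)
64 -> fault, evict 27, frames (95 25 64)
51 -> fault, evict 95, frames (25 64 51)
64 -> hit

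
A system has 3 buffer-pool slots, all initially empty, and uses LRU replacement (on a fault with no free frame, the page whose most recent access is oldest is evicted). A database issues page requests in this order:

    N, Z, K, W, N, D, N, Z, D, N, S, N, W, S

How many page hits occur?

5

N -> fault, frames (N)
Z -> fault, frames (N Z)
K -> fault, frames (N Z K)
W -> fault, evict N, frames (Z K W)
N -> fault, evict Z, frames (K W N)
D -> fault, evict K, frames (W N D)
N -> hit
Z -> fault, evict W, frames (D N Z)
D -> hit
N -> hit
S -> fault, evict Z, frames (D N S)
N -> hit
W -> fault, evict D, frames (S N W)
S -> hit
Hits: 5.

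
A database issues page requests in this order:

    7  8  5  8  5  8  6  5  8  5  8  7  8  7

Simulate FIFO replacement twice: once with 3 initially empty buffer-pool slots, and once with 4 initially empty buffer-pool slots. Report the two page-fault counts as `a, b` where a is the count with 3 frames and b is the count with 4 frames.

6, 4

3 frames: F F F . . . F . . . . F F . → 6 faults.
4 frames: F F F . . . F . . . . . . . → 4 faults.
4 < 6: adding a frame reduced faults, as is typical.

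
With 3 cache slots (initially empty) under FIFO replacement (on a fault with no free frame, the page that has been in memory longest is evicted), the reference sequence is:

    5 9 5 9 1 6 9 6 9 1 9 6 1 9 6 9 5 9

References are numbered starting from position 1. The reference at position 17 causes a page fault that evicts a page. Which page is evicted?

pos 1: 5 → miss, frames (5)
pos 2: 9 → miss, frames (5 9)
pos 3: 5 → hit
pos 4: 9 → hit
pos 5: 1 → miss, frames (5 9 1)
pos 6: 6 → miss, evict 5, frames (9 1 6)
pos 7: 9 → hit
pos 8: 6 → hit
pos 9: 9 → hit
pos 10: 1 → hit
pos 11: 9 → hit
pos 12: 6 → hit
pos 13: 1 → hit
pos 14: 9 → hit
pos 15: 6 → hit
pos 16: 9 → hit
pos 17: 5 → miss, evict 9, frames (1 6 5)
At position 17, page 9 is evicted.

9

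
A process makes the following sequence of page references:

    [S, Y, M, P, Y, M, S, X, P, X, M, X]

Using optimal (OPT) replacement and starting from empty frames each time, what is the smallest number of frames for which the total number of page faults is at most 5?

4

f=1: 12 faults
f=2: 8 faults
f=3: 6 faults
f=4: 5 faults
f=5: 5 faults
Smallest f with faults ≤ 5 is 4.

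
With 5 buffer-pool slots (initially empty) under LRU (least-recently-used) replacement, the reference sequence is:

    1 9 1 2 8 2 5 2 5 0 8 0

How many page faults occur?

1 → miss, frames (1)
9 → miss, frames (1 9)
1 → hit
2 → miss, frames (9 1 2)
8 → miss, frames (9 1 2 8)
2 → hit
5 → miss, frames (9 1 8 2 5)
2 → hit
5 → hit
0 → miss, evict 9, frames (1 8 2 5 0)
8 → hit
0 → hit
Page faults: 6.

6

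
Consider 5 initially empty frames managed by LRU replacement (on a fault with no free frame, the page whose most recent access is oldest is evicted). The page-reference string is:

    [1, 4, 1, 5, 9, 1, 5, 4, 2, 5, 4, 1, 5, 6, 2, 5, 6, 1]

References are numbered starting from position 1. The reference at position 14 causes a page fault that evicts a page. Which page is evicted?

pos 1: 1: miss, frames (1)
pos 2: 4: miss, frames (1 4)
pos 3: 1: hit
pos 4: 5: miss, frames (4 1 5)
pos 5: 9: miss, frames (4 1 5 9)
pos 6: 1: hit
pos 7: 5: hit
pos 8: 4: hit
pos 9: 2: miss, frames (9 1 5 4 2)
pos 10: 5: hit
pos 11: 4: hit
pos 12: 1: hit
pos 13: 5: hit
pos 14: 6: miss, evict 9, frames (2 4 1 5 6)
At position 14, page 9 is evicted.

9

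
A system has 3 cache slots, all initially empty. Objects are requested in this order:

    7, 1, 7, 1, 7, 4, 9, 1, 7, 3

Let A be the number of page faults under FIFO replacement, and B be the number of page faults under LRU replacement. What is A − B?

-1

Under FIFO: F F . . . F F . F F → 6 faults.
Under LRU: F F . . . F F F F F → 7 faults.
A − B = 6 − 7 = -1.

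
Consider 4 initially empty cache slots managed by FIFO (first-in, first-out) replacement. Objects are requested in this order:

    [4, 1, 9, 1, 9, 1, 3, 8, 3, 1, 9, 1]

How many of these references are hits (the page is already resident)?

4 -> fault, frames {4}
1 -> fault, frames {4,1}
9 -> fault, frames {4,1,9}
1 -> hit
9 -> hit
1 -> hit
3 -> fault, frames {4,1,9,3}
8 -> fault, evict 4, frames {1,9,3,8}
3 -> hit
1 -> hit
9 -> hit
1 -> hit
Hits: 7.

7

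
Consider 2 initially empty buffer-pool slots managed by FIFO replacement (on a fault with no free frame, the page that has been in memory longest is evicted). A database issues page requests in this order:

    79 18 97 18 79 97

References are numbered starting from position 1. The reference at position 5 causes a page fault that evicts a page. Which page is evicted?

18

pos 1: 79 -> miss, frames (79)
pos 2: 18 -> miss, frames (79 18)
pos 3: 97 -> miss, evict 79, frames (18 97)
pos 4: 18 -> hit
pos 5: 79 -> miss, evict 18, frames (97 79)
At position 5, page 18 is evicted.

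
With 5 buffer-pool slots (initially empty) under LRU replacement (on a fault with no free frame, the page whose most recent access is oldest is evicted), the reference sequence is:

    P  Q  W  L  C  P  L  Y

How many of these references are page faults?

6

P: miss, frames {P}
Q: miss, frames {P,Q}
W: miss, frames {P,Q,W}
L: miss, frames {P,Q,W,L}
C: miss, frames {P,Q,W,L,C}
P: hit
L: hit
Y: miss, evict Q, frames {W,C,P,L,Y}
Page faults: 6.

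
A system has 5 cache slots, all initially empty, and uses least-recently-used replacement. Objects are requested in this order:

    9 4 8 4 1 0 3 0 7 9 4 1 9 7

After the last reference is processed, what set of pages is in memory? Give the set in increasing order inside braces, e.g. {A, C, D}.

9 → miss, frames [9]
4 → miss, frames [9, 4]
8 → miss, frames [9, 4, 8]
4 → hit
1 → miss, frames [9, 8, 4, 1]
0 → miss, frames [9, 8, 4, 1, 0]
3 → miss, evict 9, frames [8, 4, 1, 0, 3]
0 → hit
7 → miss, evict 8, frames [4, 1, 3, 0, 7]
9 → miss, evict 4, frames [1, 3, 0, 7, 9]
4 → miss, evict 1, frames [3, 0, 7, 9, 4]
1 → miss, evict 3, frames [0, 7, 9, 4, 1]
9 → hit
7 → hit

{0, 1, 4, 7, 9}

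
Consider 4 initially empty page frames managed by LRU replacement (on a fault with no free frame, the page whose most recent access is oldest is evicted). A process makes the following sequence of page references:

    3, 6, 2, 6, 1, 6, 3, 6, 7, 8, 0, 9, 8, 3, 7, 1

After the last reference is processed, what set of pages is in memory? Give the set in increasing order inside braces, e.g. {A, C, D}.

3 → miss, frames [3]
6 → miss, frames [3, 6]
2 → miss, frames [3, 6, 2]
6 → hit
1 → miss, frames [3, 2, 6, 1]
6 → hit
3 → hit
6 → hit
7 → miss, evict 2, frames [1, 3, 6, 7]
8 → miss, evict 1, frames [3, 6, 7, 8]
0 → miss, evict 3, frames [6, 7, 8, 0]
9 → miss, evict 6, frames [7, 8, 0, 9]
8 → hit
3 → miss, evict 7, frames [0, 9, 8, 3]
7 → miss, evict 0, frames [9, 8, 3, 7]
1 → miss, evict 9, frames [8, 3, 7, 1]

{1, 3, 7, 8}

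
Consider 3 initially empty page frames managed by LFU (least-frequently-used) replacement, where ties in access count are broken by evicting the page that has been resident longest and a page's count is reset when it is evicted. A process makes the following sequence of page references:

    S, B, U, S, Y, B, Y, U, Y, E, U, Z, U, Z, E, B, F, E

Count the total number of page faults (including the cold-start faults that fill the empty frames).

S -> fault, frames (S)
B -> fault, frames (S B)
U -> fault, frames (S B U)
S -> hit
Y -> fault, evict B, frames (S U Y)
B -> fault, evict U, frames (S Y B)
Y -> hit
U -> fault, evict B, frames (S Y U)
Y -> hit
E -> fault, evict U, frames (S Y E)
U -> fault, evict E, frames (S Y U)
Z -> fault, evict U, frames (S Y Z)
U -> fault, evict Z, frames (S Y U)
Z -> fault, evict U, frames (S Y Z)
E -> fault, evict Z, frames (S Y E)
B -> fault, evict E, frames (S Y B)
F -> fault, evict B, frames (S Y F)
E -> fault, evict F, frames (S Y E)
Page faults: 15.

15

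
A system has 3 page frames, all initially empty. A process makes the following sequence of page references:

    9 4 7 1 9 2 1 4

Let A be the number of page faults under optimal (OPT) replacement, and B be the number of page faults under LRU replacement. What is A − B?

Under OPT: F F F F . F . . → 5 faults.
Under LRU: F F F F F F . F → 7 faults.
A − B = 5 − 7 = -2.

-2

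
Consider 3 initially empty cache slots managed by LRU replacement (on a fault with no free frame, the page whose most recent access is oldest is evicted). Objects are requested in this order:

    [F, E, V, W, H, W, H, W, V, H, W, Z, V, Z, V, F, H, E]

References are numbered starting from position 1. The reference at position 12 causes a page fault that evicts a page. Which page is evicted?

V

pos 1: F -> miss, frames (F)
pos 2: E -> miss, frames (F E)
pos 3: V -> miss, frames (F E V)
pos 4: W -> miss, evict F, frames (E V W)
pos 5: H -> miss, evict E, frames (V W H)
pos 6: W -> hit
pos 7: H -> hit
pos 8: W -> hit
pos 9: V -> hit
pos 10: H -> hit
pos 11: W -> hit
pos 12: Z -> miss, evict V, frames (H W Z)
At position 12, page V is evicted.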